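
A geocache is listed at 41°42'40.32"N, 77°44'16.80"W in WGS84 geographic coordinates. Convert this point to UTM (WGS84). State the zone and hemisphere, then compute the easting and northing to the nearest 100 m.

Longitude -77.7380° lies in the 6° band [-78°, -72°), giving zone 18; latitude is north of the equator, so 18N.
Zone 18 central meridian λ₀ = 6×18 − 183 = -75°; Δλ = -2.7380°.
Transverse Mercator on WGS84 with k₀ = 0.9996 gives E = 272212.859 m, N = 4621334.776 m.

Zone 18N: E 272200 m, N 4621300 m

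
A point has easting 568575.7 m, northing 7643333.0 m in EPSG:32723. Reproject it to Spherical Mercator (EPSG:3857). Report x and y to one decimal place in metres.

x -4935772.6 m, y -2428953.1 m

Unproject from UTM 23S (λ₀ = -45°) → φ = -21.31059976°, λ = -44.33879992°.
Web Mercator (R = 6378137 m): x = -4935772.630 m, y = -2428953.060 m.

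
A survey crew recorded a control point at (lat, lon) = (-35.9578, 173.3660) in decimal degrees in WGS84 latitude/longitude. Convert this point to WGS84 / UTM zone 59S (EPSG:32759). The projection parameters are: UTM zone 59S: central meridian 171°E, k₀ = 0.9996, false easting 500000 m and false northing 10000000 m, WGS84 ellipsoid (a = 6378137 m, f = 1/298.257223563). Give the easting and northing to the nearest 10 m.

Zone 59 central meridian λ₀ = 6×59 − 183 = 171°; Δλ = +2.3660°.
Transverse Mercator on WGS84 with k₀ = 0.9996 gives E = 713374.494 m, N = 6018144.352 m.

E 713370 m, N 6018140 m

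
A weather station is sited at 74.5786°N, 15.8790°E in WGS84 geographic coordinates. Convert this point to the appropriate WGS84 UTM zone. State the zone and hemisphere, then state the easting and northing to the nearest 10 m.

Zone 33N: E 526090 m, N 8276780 m

Longitude 15.8790° lies in the 6° band [12°, 18°), giving zone 33; latitude is north of the equator, so 33N.
Zone 33 central meridian λ₀ = 6×33 − 183 = 15°; Δλ = +0.8790°.
Transverse Mercator on WGS84 with k₀ = 0.9996 gives E = 526089.850 m, N = 8276783.447 m.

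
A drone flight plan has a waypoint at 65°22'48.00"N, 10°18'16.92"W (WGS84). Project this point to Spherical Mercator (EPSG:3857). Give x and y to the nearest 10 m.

x -1147110 m, y 9709180 m

Web Mercator is spherical with R = a = 6378137 m.
x = R·λ = 6378137 × -0.179850943 = -1147113.957 m.
y = R·ln tan(π/4 + φ/2) = 6378137 × 1.522260269 = 9709184.546 m.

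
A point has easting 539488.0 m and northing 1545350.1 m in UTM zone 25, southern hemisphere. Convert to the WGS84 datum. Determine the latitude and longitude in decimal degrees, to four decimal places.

lat -76.1700°, lon -31.5200°

Zone 25S: λ₀ = -33°, k₀ = 0.9996, false easting 500000 m, false northing 10000000 m.
Meridian distance M = (N − FN)/k₀ = -8458033.1 m.
Inverse transverse Mercator on WGS84 gives φ = -76.16999992°, λ = -31.52000087°.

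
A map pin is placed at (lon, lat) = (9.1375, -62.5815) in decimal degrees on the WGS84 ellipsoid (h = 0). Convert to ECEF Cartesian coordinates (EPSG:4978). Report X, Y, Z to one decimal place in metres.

WGS84: a = 6378137 m, e² = 0.006694380; N(φ) = a/√(1−e²sin²φ) = 6395025.707 m.
X = (N+h)·cosφ·cosλ = 2907452.959 m; Y = (N+h)·cosφ·sinλ = 467650.461 m; Z = (N(1−e²)+h)·sinφ = -5638650.002 m.

X 2907453.0 m, Y 467650.5 m, Z -5638650.0 m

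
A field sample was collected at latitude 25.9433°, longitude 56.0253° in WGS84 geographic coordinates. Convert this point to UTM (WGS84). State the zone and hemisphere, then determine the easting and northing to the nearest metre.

Longitude 56.0253° lies in the 6° band [54°, 60°), giving zone 40; latitude is north of the equator, so 40N.
Zone 40 central meridian λ₀ = 6×40 − 183 = 57°; Δλ = -0.9747°.
Transverse Mercator on WGS84 with k₀ = 0.9996 gives E = 402404.592 m, N = 2869767.888 m.

Zone 40N: E 402405 m, N 2869768 m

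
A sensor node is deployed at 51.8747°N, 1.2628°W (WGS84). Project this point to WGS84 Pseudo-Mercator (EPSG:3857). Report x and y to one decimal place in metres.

Web Mercator is spherical with R = a = 6378137 m.
x = R·λ = 6378137 × -0.022040018 = -140574.253 m.
y = R·ln tan(π/4 + φ/2) = 6378137 × 1.062614559 = 6777501.238 m.

x -140574.3 m, y 6777501.2 m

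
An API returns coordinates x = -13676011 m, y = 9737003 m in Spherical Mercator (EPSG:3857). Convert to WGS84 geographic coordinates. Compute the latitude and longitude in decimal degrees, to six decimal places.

R = 6378137 m. λ = x/R = -122.85369707°.
φ = 2·arctan(exp(y/R)) − 90° = 2·arctan(4.60260) − 90° = 65.48390063°.

lat 65.483901°, lon -122.853697°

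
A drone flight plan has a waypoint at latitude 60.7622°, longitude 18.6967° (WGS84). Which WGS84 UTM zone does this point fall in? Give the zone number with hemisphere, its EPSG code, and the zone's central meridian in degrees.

Zone 34N (EPSG:32634), central meridian 21°

UTM zone = ⌊(λ + 180)/6⌋ + 1; 18.6967° ∈ [18°, 24°) → zone 34.
Hemisphere: N (φ ≥ 0).
Central meridian λ₀ = 6×34 − 183 = 21°.
EPSG code: 32634.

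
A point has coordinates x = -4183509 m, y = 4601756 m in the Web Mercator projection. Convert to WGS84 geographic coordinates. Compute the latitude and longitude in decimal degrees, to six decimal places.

lat 38.157901°, lon -37.581101°

R = 6378137 m. λ = x/R = -37.58110076°.
φ = 2·arctan(exp(y/R)) − 90° = 2·arctan(2.05749) − 90° = 38.15790096°.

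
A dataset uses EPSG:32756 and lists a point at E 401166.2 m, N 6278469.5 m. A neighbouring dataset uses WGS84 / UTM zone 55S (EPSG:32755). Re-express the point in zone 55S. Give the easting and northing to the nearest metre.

UTM 56S → geographic: φ = -33.62900000°, λ = 151.93440014°.
UTM 55S (λ₀ = 147°) forward: E = 957872.859 m, N = 6268043.063 m.

E 957873 m, N 6268043 m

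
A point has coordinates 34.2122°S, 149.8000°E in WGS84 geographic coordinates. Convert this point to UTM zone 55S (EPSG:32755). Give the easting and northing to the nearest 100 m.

E 758000 m, N 6210800 m

Zone 55 central meridian λ₀ = 6×55 − 183 = 147°; Δλ = +2.8000°.
Transverse Mercator on WGS84 with k₀ = 0.9996 gives E = 757967.247 m, N = 6210769.507 m.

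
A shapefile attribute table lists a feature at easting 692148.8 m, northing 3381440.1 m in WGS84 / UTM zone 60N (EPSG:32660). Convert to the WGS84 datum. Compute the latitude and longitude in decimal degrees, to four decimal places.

Zone 60N: λ₀ = 177°, k₀ = 0.9996, false easting 500000 m.
Meridian distance M = (N − FN)/k₀ = 3382793.2 m.
Inverse transverse Mercator on WGS84 gives φ = 30.54999958°, λ = 179.00320004°.

lat 30.5500°, lon 179.0032°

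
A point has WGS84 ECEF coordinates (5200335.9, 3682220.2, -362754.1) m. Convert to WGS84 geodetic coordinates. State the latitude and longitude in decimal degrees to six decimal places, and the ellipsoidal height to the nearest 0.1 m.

λ = atan2(Y, X) = 35.30129996°; p = √(X²+Y²) = 6371988.6 m.
Bowring's method on WGS84 (a = 6378137 m, b = 6356752.314 m) gives φ = -3.28019974°, h = 4238.410 m.

lat -3.280200°, lon 35.301300°, h 4238.4 m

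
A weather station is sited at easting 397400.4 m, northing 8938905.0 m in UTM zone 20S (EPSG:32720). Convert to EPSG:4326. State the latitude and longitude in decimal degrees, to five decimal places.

lat -9.59790°, lon -63.93500°

Zone 20S: λ₀ = -63°, k₀ = 0.9996, false easting 500000 m, false northing 10000000 m.
Meridian distance M = (N − FN)/k₀ = -1061519.6 m.
Inverse transverse Mercator on WGS84 gives φ = -9.59789984°, λ = -63.93499999°.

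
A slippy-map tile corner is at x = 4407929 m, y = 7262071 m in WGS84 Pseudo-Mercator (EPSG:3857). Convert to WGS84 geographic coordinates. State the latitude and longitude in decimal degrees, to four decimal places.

lat 54.4825°, lon 39.5971°

R = 6378137 m. λ = x/R = 39.59709992°.
φ = 2·arctan(exp(y/R)) − 90° = 2·arctan(3.12236) − 90° = 54.48250091°.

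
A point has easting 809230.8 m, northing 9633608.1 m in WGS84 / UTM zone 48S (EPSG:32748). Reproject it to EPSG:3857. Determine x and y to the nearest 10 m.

Unproject from UTM 48S (λ₀ = 105°) → φ = -3.31089969°, λ = 107.78249995°.
Web Mercator (R = 6378137 m): x = 11998293.011 m, y = -368772.961 m.

x 11998290 m, y -368770 m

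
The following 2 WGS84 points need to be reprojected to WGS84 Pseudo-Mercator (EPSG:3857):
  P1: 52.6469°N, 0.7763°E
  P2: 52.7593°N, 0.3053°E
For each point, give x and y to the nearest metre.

P1: x 86417 m, y 6917949 m; P2: x 33986 m, y 6938598 m

Web Mercator: x = R·λ, y = R·ln tan(π/4+φ/2), R = 6378137 m.
P1 (52.6469°, 0.7763°) → (86417.321, 6917949.198) m.
P2 (52.7593°, 0.3053°) → (33985.841, 6938598.452) m.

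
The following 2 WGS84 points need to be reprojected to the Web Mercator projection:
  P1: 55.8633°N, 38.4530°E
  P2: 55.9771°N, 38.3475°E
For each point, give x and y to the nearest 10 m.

Web Mercator: x = R·λ, y = R·ln tan(π/4+φ/2), R = 6378137 m.
P1 (55.8633°, 38.4530°) → (4280568.379, 7531250.543) m.
P2 (55.9771°, 38.3475°) → (4268824.173, 7553858.264) m.

P1: x 4280570 m, y 7531250 m; P2: x 4268820 m, y 7553860 m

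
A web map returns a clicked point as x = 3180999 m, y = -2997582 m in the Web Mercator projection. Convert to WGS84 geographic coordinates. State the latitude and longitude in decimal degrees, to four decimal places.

lat -25.9879°, lon 28.5754°

R = 6378137 m. λ = x/R = 28.57540020°.
φ = 2·arctan(exp(y/R)) − 90° = 2·arctan(0.62502) − 90° = -25.98789690°.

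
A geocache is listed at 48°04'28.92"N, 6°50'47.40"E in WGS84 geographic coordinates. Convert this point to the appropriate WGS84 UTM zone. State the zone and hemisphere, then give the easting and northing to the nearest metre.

Longitude 6.8465° lies in the 6° band [6°, 12°), giving zone 32; latitude is north of the equator, so 32N.
Zone 32 central meridian λ₀ = 6×32 − 183 = 9°; Δλ = -2.1535°.
Transverse Mercator on WGS84 with k₀ = 0.9996 gives E = 339594.629 m, N = 5326846.192 m.

Zone 32N: E 339595 m, N 5326846 m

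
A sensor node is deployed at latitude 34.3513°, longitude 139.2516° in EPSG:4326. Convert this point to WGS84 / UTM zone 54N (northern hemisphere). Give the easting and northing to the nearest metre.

E 339198 m, N 3802493 m

Zone 54 central meridian λ₀ = 6×54 − 183 = 141°; Δλ = -1.7484°.
Transverse Mercator on WGS84 with k₀ = 0.9996 gives E = 339197.612 m, N = 3802493.205 m.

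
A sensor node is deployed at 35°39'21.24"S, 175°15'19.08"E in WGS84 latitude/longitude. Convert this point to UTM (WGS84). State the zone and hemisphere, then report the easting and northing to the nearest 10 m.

Zone 60S: E 342070 m, N 6052810 m

Longitude 175.2553° lies in the 6° band [174°, 180°), giving zone 60; latitude is south of the equator, so 60S.
Zone 60 central meridian λ₀ = 6×60 − 183 = 177°; Δλ = -1.7447°.
Transverse Mercator on WGS84 with k₀ = 0.9996 gives E = 342066.185 m, N = 6052814.236 m.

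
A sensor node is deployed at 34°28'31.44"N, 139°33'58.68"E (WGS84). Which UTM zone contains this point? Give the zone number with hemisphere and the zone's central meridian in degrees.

UTM zone = ⌊(λ + 180)/6⌋ + 1; 139.5663° ∈ [138°, 144°) → zone 54.
Hemisphere: N (φ ≥ 0).
Central meridian λ₀ = 6×54 − 183 = 141°.

Zone 54N, central meridian 141°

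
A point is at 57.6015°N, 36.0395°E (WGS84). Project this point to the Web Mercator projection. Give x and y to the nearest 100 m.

Web Mercator is spherical with R = a = 6378137 m.
x = R·λ = 6378137 × 0.629007936 = 4011898.788 m.
y = R·ln tan(π/4 + φ/2) = 6378137 × 1.236108117 = 7884066.916 m.

x 4011900 m, y 7884100 m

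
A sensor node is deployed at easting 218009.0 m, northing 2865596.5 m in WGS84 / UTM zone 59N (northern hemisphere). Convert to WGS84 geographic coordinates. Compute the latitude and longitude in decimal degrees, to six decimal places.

lat 25.881600°, lon 168.185800°

Zone 59N: λ₀ = 171°, k₀ = 0.9996, false easting 500000 m.
Meridian distance M = (N − FN)/k₀ = 2866743.2 m.
Inverse transverse Mercator on WGS84 gives φ = 25.88160016°, λ = 168.18579958°.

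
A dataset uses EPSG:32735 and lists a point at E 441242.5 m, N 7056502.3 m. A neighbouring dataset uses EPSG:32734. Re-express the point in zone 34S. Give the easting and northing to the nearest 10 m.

UTM 35S → geographic: φ = -26.61109968°, λ = 26.40980020°.
UTM 34S (λ₀ = 21°) forward: E = 1039051.040 m, N = 7045216.435 m.

E 1039050 m, N 7045220 m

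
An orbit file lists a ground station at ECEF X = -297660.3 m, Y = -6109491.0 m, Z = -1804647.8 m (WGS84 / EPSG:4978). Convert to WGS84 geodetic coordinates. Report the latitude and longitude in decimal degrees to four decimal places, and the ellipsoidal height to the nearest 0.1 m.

lat -16.5426°, lon -92.7893°, h 983.7 m

λ = atan2(Y, X) = -92.78930007°; p = √(X²+Y²) = 6116737.9 m.
Bowring's method on WGS84 (a = 6378137 m, b = 6356752.314 m) gives φ = -16.54260039°, h = 983.714 m.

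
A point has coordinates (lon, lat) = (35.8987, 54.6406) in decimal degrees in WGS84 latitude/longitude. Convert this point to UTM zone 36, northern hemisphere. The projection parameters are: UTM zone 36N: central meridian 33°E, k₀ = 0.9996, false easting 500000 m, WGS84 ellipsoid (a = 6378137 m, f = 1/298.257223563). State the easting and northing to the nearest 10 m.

E 687050 m, N 6058660 m

Zone 36 central meridian λ₀ = 6×36 − 183 = 33°; Δλ = +2.8987°.
Transverse Mercator on WGS84 with k₀ = 0.9996 gives E = 687052.995 m, N = 6058659.183 m.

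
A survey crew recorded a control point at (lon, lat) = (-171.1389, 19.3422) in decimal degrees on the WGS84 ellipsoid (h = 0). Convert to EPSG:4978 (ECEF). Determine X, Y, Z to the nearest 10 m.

WGS84: a = 6378137 m, e² = 0.006694380; N(φ) = a/√(1−e²sin²φ) = 6380480.251 m.
X = (N+h)·cosφ·cosλ = -5948493.668 m; Y = (N+h)·cosφ·sinλ = -927372.024 m; Z = (N(1−e²)+h)·sinφ = 2099128.221 m.

X -5948490 m, Y -927370 m, Z 2099130 m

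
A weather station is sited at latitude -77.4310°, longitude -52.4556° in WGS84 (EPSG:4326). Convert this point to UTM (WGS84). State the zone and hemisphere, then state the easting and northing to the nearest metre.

Zone 22S: E 464643 m, N 1404691 m

Longitude -52.4556° lies in the 6° band [-54°, -48°), giving zone 22; latitude is south of the equator, so 22S.
Zone 22 central meridian λ₀ = 6×22 − 183 = -51°; Δλ = -1.4556°.
Transverse Mercator on WGS84 with k₀ = 0.9996 gives E = 464642.978 m, N = 1404691.415 m.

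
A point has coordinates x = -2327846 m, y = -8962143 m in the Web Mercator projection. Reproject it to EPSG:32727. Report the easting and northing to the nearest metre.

E 504575 m, N 3077768 m

Web Mercator inverse (R = 6378137 m) → φ = -62.43130002°, λ = -20.91139641°.
UTM 27S forward: E = 504575.078 m, N = 3077767.957 m.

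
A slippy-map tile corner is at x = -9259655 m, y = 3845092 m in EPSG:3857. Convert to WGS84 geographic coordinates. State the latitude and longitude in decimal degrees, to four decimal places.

lat 32.6209°, lon -83.1809°

R = 6378137 m. λ = x/R = -83.18089612°.
φ = 2·arctan(exp(y/R)) − 90° = 2·arctan(1.82733) − 90° = 32.62089840°.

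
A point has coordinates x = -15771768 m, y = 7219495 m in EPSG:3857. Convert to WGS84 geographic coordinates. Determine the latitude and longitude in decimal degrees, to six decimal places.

lat 54.259702°, lon -141.680203°

R = 6378137 m. λ = x/R = -141.68020252°.
φ = 2·arctan(exp(y/R)) − 90° = 2·arctan(3.10158) − 90° = 54.25970212°.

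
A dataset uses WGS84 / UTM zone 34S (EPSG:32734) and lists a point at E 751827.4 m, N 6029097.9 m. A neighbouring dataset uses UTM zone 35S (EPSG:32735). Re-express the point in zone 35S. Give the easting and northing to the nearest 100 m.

E 210000 m, N 6027900 m

UTM 34S → geographic: φ = -35.85000001°, λ = 23.78849973°.
UTM 35S (λ₀ = 27°) forward: E = 209959.904 m, N = 6027925.005 m.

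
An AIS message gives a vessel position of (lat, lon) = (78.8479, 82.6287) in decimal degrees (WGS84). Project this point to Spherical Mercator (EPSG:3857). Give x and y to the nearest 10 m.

Web Mercator is spherical with R = a = 6378137 m.
x = R·λ = 6378137 × 1.442142872 = 9198184.809 m.
y = R·ln tan(π/4 + φ/2) = 6378137 × 2.326582240 = 14839260.269 m.

x 9198180 m, y 14839260 m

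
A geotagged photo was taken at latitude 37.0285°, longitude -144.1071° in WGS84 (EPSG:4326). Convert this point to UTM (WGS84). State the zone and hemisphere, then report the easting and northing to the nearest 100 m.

Zone 6N: E 757300 m, N 4101900 m

Longitude -144.1071° lies in the 6° band [-150°, -144°), giving zone 6; latitude is north of the equator, so 6N.
Zone 6 central meridian λ₀ = 6×6 − 183 = -147°; Δλ = +2.8929°.
Transverse Mercator on WGS84 with k₀ = 0.9996 gives E = 757333.064 m, N = 4101948.127 m.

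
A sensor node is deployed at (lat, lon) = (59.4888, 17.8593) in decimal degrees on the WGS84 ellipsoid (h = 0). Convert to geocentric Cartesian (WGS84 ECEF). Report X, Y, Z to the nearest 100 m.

X 3089900 m, Y 995600 m, Z 5471800 m

WGS84: a = 6378137 m, e² = 0.006694380; N(φ) = a/√(1−e²sin²φ) = 6394042.125 m.
X = (N+h)·cosφ·cosλ = 3089867.520 m; Y = (N+h)·cosφ·sinλ = 995576.710 m; Z = (N(1−e²)+h)·sinφ = 5471781.623 m.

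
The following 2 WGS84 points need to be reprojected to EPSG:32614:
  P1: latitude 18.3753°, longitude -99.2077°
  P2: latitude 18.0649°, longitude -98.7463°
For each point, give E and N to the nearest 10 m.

UTM zone 14N: λ₀ = -99°, k₀ = 0.9996.
P1 (18.3753°, -99.2077°) → (478059.277, 2031720.621) m.
P2 (18.0649°, -98.7463°) → (526847.576, 1997384.282) m.

P1: E 478060 m, N 2031720 m; P2: E 526850 m, N 1997380 m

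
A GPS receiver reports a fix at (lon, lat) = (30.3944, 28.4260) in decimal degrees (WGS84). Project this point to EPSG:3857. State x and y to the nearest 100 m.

x 3383500 m, y 3302800 m

Web Mercator is spherical with R = a = 6378137 m.
x = R·λ = 6378137 × 0.530482354 = 3383489.131 m.
y = R·ln tan(π/4 + φ/2) = 6378137 × 0.517829828 = 3302789.585 m.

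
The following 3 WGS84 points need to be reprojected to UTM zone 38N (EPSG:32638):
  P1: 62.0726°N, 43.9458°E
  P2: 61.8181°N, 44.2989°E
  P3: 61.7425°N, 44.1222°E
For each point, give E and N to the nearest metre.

P1: E 444917 m, N 6882716 m; P2: E 463060 m, N 6854116 m; P3: E 453637 m, N 6845808 m

UTM zone 38N: λ₀ = 45°, k₀ = 0.9996.
P1 (62.0726°, 43.9458°) → (444917.043, 6882715.650) m.
P2 (61.8181°, 44.2989°) → (463060.049, 6854115.795) m.
P3 (61.7425°, 44.1222°) → (453636.653, 6845807.771) m.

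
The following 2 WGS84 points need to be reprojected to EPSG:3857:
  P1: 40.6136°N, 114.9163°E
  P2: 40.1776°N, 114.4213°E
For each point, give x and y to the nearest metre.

Web Mercator: x = R·λ, y = R·ln tan(π/4+φ/2), R = 6378137 m.
P1 (40.6136°, 114.9163°) → (12792424.000, 4955513.734) m.
P2 (40.1776°, 114.4213°) → (12737320.852, 4891784.291) m.

P1: x 12792424 m, y 4955514 m; P2: x 12737321 m, y 4891784 m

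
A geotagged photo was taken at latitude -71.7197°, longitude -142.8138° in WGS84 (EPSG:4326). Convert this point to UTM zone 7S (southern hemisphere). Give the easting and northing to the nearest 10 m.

Zone 7 central meridian λ₀ = 6×7 − 183 = -141°; Δλ = -1.8138°.
Transverse Mercator on WGS84 with k₀ = 0.9996 gives E = 436509.222 m, N = 2041377.818 m.

E 436510 m, N 2041380 m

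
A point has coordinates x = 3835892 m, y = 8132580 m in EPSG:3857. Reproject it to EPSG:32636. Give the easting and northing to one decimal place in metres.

E 584322.9 m, N 6516261.8 m

Web Mercator inverse (R = 6378137 m) → φ = 58.77810200°, λ = 34.45840412°.
UTM 36N forward: E = 584322.934 m, N = 6516261.797 m.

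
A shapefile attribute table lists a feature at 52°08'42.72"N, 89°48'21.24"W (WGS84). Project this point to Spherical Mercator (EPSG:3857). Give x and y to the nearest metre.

x -9997147 m, y 6826422 m

Web Mercator is spherical with R = a = 6378137 m.
x = R·λ = 6378137 × -1.567408643 = -9997147.058 m.
y = R·ln tan(π/4 + φ/2) = 6378137 × 1.070284658 = 6826422.177 m.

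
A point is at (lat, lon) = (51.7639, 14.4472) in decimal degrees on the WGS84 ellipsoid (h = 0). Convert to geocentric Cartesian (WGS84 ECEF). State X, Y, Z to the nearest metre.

WGS84: a = 6378137 m, e² = 0.006694380; N(φ) = a/√(1−e²sin²φ) = 6391349.288 m.
X = (N+h)·cosφ·cosλ = 3830542.874 m; Y = (N+h)·cosφ·sinλ = 986880.571 m; Z = (N(1−e²)+h)·sinφ = 4986587.503 m.

X 3830543 m, Y 986881 m, Z 4986588 m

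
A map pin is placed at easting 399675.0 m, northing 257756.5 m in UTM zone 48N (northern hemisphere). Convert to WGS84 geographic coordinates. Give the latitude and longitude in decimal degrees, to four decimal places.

lat 2.3317°, lon 104.0977°

Zone 48N: λ₀ = 105°, k₀ = 0.9996, false easting 500000 m.
Meridian distance M = (N − FN)/k₀ = 257859.6 m.
Inverse transverse Mercator on WGS84 gives φ = 2.33170020°, λ = 104.09769987°.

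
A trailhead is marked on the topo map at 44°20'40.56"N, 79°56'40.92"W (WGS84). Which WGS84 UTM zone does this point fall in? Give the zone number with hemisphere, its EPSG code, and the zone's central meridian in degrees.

Zone 17N (EPSG:32617), central meridian -81°

UTM zone = ⌊(λ + 180)/6⌋ + 1; -79.9447° ∈ [-84°, -78°) → zone 17.
Hemisphere: N (φ ≥ 0).
Central meridian λ₀ = 6×17 − 183 = -81°.
EPSG code: 32617.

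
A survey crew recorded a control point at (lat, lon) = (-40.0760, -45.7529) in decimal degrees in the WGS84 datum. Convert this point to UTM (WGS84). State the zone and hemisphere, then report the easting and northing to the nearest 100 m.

Zone 23S: E 435800 m, N 5563500 m

Longitude -45.7529° lies in the 6° band [-48°, -42°), giving zone 23; latitude is south of the equator, so 23S.
Zone 23 central meridian λ₀ = 6×23 − 183 = -45°; Δλ = -0.7529°.
Transverse Mercator on WGS84 with k₀ = 0.9996 gives E = 435803.668 m, N = 5563535.912 m.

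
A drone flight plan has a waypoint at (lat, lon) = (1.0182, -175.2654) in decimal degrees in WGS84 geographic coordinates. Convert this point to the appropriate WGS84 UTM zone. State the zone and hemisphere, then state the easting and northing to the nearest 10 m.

Longitude -175.2654° lies in the 6° band [-180°, -174°), giving zone 1; latitude is north of the equator, so 1N.
Zone 1 central meridian λ₀ = 6×1 − 183 = -177°; Δλ = +1.7346°.
Transverse Mercator on WGS84 with k₀ = 0.9996 gives E = 693016.945 m, N = 112593.743 m.

Zone 1N: E 693020 m, N 112590 m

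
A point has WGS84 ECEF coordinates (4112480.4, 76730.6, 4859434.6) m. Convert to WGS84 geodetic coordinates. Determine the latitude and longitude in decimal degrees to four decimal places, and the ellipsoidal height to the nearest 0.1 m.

lat 49.9439°, lon 1.0689°, h 860.8 m

λ = atan2(Y, X) = 1.06889980°; p = √(X²+Y²) = 4113196.2 m.
Bowring's method on WGS84 (a = 6378137 m, b = 6356752.314 m) gives φ = 49.94389975°, h = 860.793 m.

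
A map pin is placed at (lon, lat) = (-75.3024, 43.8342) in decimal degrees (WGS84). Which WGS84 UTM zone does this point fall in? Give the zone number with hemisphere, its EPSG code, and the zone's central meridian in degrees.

UTM zone = ⌊(λ + 180)/6⌋ + 1; -75.3024° ∈ [-78°, -72°) → zone 18.
Hemisphere: N (φ ≥ 0).
Central meridian λ₀ = 6×18 − 183 = -75°.
EPSG code: 32618.

Zone 18N (EPSG:32618), central meridian -75°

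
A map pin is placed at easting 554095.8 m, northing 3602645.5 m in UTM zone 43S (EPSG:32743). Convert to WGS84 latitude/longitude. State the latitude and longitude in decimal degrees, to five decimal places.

Zone 43S: λ₀ = 75°, k₀ = 0.9996, false easting 500000 m, false northing 10000000 m.
Meridian distance M = (N − FN)/k₀ = -6399914.5 m.
Inverse transverse Mercator on WGS84 gives φ = -57.71510032°, λ = 75.90799997°.

lat -57.71510°, lon 75.90800°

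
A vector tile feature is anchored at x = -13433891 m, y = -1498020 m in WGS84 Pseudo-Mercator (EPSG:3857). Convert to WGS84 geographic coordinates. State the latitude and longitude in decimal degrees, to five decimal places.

R = 6378137 m. λ = x/R = -120.67869610°.
φ = 2·arctan(exp(y/R)) − 90° = 2·arctan(0.79068) − 90° = -13.33490116°.

lat -13.33490°, lon -120.67870°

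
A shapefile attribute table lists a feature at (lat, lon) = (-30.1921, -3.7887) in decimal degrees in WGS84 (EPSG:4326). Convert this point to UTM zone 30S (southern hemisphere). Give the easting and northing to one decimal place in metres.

Zone 30 central meridian λ₀ = 6×30 − 183 = -3°; Δλ = -0.7887°.
Transverse Mercator on WGS84 with k₀ = 0.9996 gives E = 424077.451 m, N = 6659665.297 m.

E 424077.5 m, N 6659665.3 m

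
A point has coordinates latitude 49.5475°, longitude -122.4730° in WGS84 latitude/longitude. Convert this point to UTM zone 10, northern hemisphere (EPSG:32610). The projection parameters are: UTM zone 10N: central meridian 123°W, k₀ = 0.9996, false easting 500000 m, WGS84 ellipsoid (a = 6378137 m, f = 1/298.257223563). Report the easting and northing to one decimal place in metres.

E 538121.8 m, N 5488455.1 m

Zone 10 central meridian λ₀ = 6×10 − 183 = -123°; Δλ = +0.5270°.
Transverse Mercator on WGS84 with k₀ = 0.9996 gives E = 538121.763 m, N = 5488455.068 m.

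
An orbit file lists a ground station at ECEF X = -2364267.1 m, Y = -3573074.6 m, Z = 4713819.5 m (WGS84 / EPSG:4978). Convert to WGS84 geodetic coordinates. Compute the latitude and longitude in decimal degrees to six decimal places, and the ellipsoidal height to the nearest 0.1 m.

λ = atan2(Y, X) = -123.49220080°; p = √(X²+Y²) = 4284462.7 m.
Bowring's method on WGS84 (a = 6378137 m, b = 6356752.314 m) gives φ = 47.92319988°, h = 3585.567 m.

lat 47.923200°, lon -123.492201°, h 3585.6 m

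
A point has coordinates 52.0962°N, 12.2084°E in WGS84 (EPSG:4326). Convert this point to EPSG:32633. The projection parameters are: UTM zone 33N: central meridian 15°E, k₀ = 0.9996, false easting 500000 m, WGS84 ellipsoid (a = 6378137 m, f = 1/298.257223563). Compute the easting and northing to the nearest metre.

Zone 33 central meridian λ₀ = 6×33 − 183 = 15°; Δλ = -2.7916°.
Transverse Mercator on WGS84 with k₀ = 0.9996 gives E = 308784.719 m, N = 5775414.784 m.

E 308785 m, N 5775415 m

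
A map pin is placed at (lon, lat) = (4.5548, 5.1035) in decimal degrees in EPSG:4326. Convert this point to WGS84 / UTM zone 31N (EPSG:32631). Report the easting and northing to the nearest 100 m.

Zone 31 central meridian λ₀ = 6×31 − 183 = 3°; Δλ = +1.5548°.
Transverse Mercator on WGS84 with k₀ = 0.9996 gives E = 672349.960 m, N = 564313.106 m.

E 672300 m, N 564300 m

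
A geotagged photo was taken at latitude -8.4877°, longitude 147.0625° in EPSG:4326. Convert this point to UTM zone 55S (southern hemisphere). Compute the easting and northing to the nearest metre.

E 506879 m, N 9061785 m

Zone 55 central meridian λ₀ = 6×55 − 183 = 147°; Δλ = +0.0625°.
Transverse Mercator on WGS84 with k₀ = 0.9996 gives E = 506879.017 m, N = 9061784.958 m.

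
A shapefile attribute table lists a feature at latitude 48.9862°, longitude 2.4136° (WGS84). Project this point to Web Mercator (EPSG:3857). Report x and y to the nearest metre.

x 268681 m, y 6272520 m

Web Mercator is spherical with R = a = 6378137 m.
x = R·λ = 6378137 × 0.042125267 = 268680.723 m.
y = R·ln tan(π/4 + φ/2) = 6378137 × 0.983440799 = 6272520.147 m.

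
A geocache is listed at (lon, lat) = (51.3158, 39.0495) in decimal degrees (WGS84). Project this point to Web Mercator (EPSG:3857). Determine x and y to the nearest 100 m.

Web Mercator is spherical with R = a = 6378137 m.
x = R·λ = 6378137 × 0.895629668 = 5712448.726 m.
y = R·ln tan(π/4 + φ/2) = 6378137 × 0.741402153 = 4728764.505 m.

x 5712400 m, y 4728800 m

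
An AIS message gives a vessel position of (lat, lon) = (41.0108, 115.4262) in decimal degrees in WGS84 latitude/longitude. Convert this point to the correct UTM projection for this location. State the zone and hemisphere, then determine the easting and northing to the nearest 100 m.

Zone 50N: E 367700 m, N 4541100 m

Longitude 115.4262° lies in the 6° band [114°, 120°), giving zone 50; latitude is north of the equator, so 50N.
Zone 50 central meridian λ₀ = 6×50 − 183 = 117°; Δλ = -1.5738°.
Transverse Mercator on WGS84 with k₀ = 0.9996 gives E = 367660.273 m, N = 4541148.808 m.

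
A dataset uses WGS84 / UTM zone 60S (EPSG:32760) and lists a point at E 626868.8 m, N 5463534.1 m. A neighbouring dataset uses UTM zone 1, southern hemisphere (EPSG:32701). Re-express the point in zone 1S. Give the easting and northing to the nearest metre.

UTM 60S → geographic: φ = -40.96949968°, λ = 178.50779988°.
UTM 1S (λ₀ = -177°) forward: E = 121970.152 m, N = 5454901.523 m.

E 121970 m, N 5454902 m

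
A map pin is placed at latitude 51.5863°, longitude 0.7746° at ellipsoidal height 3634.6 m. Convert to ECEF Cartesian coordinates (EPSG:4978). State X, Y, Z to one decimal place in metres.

WGS84: a = 6378137 m, e² = 0.006694380; N(φ) = a/√(1−e²sin²φ) = 6391284.501 m.
X = (N+h)·cosφ·cosλ = 3973024.922 m; Y = (N+h)·cosφ·sinλ = 53715.869 m; Z = (N(1−e²)+h)·sinφ = 4977181.819 m.

X 3973024.9 m, Y 53715.9 m, Z 4977181.8 m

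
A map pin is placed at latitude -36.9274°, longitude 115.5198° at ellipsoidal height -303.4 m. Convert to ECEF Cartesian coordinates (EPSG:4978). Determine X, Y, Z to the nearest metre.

WGS84: a = 6378137 m, e² = 0.006694380; N(φ) = a/√(1−e²sin²φ) = 6385857.150 m.
X = (N+h)·cosφ·cosλ = -2199176.962 m; Y = (N+h)·cosφ·sinλ = 4606572.878 m; Z = (N(1−e²)+h)·sinφ = -3810773.258 m.

X -2199177 m, Y 4606573 m, Z -3810773 m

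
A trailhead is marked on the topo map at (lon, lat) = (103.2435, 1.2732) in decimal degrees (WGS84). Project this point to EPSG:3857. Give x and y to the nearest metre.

x 11493014 m, y 141744 m

Web Mercator is spherical with R = a = 6378137 m.
x = R·λ = 6378137 × 1.801939006 = 11493013.848 m.
y = R·ln tan(π/4 + φ/2) = 6378137 × 0.022223361 = 141743.642 m.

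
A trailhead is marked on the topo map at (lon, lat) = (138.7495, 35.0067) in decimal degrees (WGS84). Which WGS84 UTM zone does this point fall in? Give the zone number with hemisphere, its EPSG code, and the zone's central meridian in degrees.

UTM zone = ⌊(λ + 180)/6⌋ + 1; 138.7495° ∈ [138°, 144°) → zone 54.
Hemisphere: N (φ ≥ 0).
Central meridian λ₀ = 6×54 − 183 = 141°.
EPSG code: 32654.

Zone 54N (EPSG:32654), central meridian 141°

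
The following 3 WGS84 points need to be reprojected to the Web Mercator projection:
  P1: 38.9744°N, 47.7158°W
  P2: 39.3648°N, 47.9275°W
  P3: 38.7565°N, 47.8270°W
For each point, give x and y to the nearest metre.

Web Mercator: x = R·λ, y = R·ln tan(π/4+φ/2), R = 6378137 m.
P1 (38.9744°, -47.7158°) → (-5311698.559, 4718005.255) m.
P2 (39.3648°, -47.9275°) → (-5335264.895, 4774061.571) m.
P3 (38.7565°, -47.8270°) → (-5324077.286, 4686852.063) m.

P1: x -5311699 m, y 4718005 m; P2: x -5335265 m, y 4774062 m; P3: x -5324077 m, y 4686852 m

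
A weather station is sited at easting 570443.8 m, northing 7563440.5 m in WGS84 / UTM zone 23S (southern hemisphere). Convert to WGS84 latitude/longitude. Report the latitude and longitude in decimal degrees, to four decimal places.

lat -22.0323°, lon -44.3174°

Zone 23S: λ₀ = -45°, k₀ = 0.9996, false easting 500000 m, false northing 10000000 m.
Meridian distance M = (N − FN)/k₀ = -2437534.5 m.
Inverse transverse Mercator on WGS84 gives φ = -22.03229965°, λ = -44.31739988°.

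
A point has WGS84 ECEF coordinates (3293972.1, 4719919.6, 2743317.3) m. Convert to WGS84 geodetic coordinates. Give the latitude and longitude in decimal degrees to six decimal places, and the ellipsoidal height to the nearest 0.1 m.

λ = atan2(Y, X) = 55.08930000°; p = √(X²+Y²) = 5755683.6 m.
Bowring's method on WGS84 (a = 6378137 m, b = 6356752.314 m) gives φ = 25.63350006°, h = 1862.073 m.

lat 25.633500°, lon 55.089300°, h 1862.1 m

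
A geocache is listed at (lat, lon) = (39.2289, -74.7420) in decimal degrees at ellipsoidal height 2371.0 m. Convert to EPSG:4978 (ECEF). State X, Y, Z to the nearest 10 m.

X 1302440 m, Y -4774680 m, Z 4013530 m

WGS84: a = 6378137 m, e² = 0.006694380; N(φ) = a/√(1−e²sin²φ) = 6386692.762 m.
X = (N+h)·cosφ·cosλ = 1302442.967 m; Y = (N+h)·cosφ·sinλ = -4774678.313 m; Z = (N(1−e²)+h)·sinφ = 4013533.283 m.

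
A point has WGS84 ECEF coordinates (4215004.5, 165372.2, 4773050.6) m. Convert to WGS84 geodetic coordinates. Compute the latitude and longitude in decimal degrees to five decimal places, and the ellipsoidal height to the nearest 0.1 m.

lat 48.72170°, lon 2.24680°, h 3796.1 m

λ = atan2(Y, X) = 2.24679994°; p = √(X²+Y²) = 4218247.4 m.
Bowring's method on WGS84 (a = 6378137 m, b = 6356752.314 m) gives φ = 48.72169970°, h = 3796.122 m.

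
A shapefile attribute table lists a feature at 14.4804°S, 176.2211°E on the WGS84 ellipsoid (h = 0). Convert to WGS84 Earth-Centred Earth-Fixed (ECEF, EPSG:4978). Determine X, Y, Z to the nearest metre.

X -6163387 m, Y 407092 m, Z -1584501 m

WGS84: a = 6378137 m, e² = 0.006694380; N(φ) = a/√(1−e²sin²φ) = 6379472.242 m.
X = (N+h)·cosφ·cosλ = -6163387.453 m; Y = (N+h)·cosφ·sinλ = 407092.029 m; Z = (N(1−e²)+h)·sinφ = -1584500.649 m.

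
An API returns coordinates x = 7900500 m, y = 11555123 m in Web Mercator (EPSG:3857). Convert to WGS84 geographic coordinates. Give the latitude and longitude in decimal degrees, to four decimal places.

R = 6378137 m. λ = x/R = 70.97139902°.
φ = 2·arctan(exp(y/R)) − 90° = 2·arctan(6.12070) − 90° = 71.44200087°.

lat 71.4420°, lon 70.9714°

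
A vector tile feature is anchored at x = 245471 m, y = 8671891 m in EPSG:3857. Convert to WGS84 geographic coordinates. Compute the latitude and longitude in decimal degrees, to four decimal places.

R = 6378137 m. λ = x/R = 2.20510351°.
φ = 2·arctan(exp(y/R)) − 90° = 2·arctan(3.89474) − 90° = 61.19999796°.

lat 61.2000°, lon 2.2051°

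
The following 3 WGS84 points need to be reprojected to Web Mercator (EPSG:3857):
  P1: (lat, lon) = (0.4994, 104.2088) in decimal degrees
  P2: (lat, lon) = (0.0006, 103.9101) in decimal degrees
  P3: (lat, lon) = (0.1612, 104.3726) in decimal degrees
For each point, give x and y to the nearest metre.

P1: x 11600471 m, y 55594 m; P2: x 11567219 m, y 67 m; P3: x 11618705 m, y 17945 m

Web Mercator: x = R·λ, y = R·ln tan(π/4+φ/2), R = 6378137 m.
P1 (0.4994°, 104.2088°) → (11600470.552, 55593.658) m.
P2 (0.0006°, 103.9101°) → (11567219.420, 66.792) m.
P3 (0.1612°, 104.3726°) → (11618704.685, 17944.726) m.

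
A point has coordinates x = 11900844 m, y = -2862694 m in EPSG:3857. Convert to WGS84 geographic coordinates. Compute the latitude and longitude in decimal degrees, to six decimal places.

lat -24.893702°, lon 106.907101°

R = 6378137 m. λ = x/R = 106.90710059°.
φ = 2·arctan(exp(y/R)) − 90° = 2·arctan(0.63838) − 90° = -24.89370243°.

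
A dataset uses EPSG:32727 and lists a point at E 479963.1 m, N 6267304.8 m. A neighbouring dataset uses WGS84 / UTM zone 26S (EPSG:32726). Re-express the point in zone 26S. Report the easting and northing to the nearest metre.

UTM 27S → geographic: φ = -33.73410042°, λ = -21.21630025°.
UTM 26S (λ₀ = -27°) forward: E = 1036121.536 m, N = 6252267.941 m.

E 1036122 m, N 6252268 m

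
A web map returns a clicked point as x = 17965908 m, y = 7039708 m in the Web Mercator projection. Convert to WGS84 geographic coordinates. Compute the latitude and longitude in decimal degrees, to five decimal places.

lat 53.30550°, lon 161.39050°

R = 6378137 m. λ = x/R = 161.39049749°.
φ = 2·arctan(exp(y/R)) − 90° = 2·arctan(3.01538) − 90° = 53.30549842°.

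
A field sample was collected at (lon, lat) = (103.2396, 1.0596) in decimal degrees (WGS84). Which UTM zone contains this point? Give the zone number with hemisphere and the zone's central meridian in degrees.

UTM zone = ⌊(λ + 180)/6⌋ + 1; 103.2396° ∈ [102°, 108°) → zone 48.
Hemisphere: N (φ ≥ 0).
Central meridian λ₀ = 6×48 − 183 = 105°.

Zone 48N, central meridian 105°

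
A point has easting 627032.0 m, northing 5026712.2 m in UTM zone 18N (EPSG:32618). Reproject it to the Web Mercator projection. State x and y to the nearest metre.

x -8168335 m, y 5681925 m

Unproject from UTM 18N (λ₀ = -75°) → φ = 45.38240031°, λ = -73.37739970°.
Web Mercator (R = 6378137 m): x = -8168334.771 m, y = 5681924.834 m.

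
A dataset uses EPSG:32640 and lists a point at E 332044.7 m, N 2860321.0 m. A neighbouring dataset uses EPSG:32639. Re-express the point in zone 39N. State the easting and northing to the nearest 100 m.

UTM 40N → geographic: φ = 25.85160018°, λ = 55.32399997°.
UTM 39N (λ₀ = 51°) forward: E = 933534.849 m, N = 2866391.866 m.

E 933500 m, N 2866400 m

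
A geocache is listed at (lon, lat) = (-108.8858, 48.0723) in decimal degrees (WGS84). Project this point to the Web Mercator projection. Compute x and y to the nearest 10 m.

Web Mercator is spherical with R = a = 6378137 m.
x = R·λ = 6378137 × -1.900415719 = -12121111.811 m.
y = R·ln tan(π/4 + φ/2) = 6378137 × 0.959354027 = 6118891.418 m.

x -12121110 m, y 6118890 m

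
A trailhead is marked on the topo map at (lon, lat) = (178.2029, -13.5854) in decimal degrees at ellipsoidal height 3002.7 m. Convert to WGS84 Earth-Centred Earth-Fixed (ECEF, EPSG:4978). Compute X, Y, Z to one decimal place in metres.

WGS84: a = 6378137 m, e² = 0.006694380; N(φ) = a/√(1−e²sin²φ) = 6379315.257 m.
X = (N+h)·cosφ·cosλ = -6200695.045 m; Y = (N+h)·cosφ·sinλ = 194550.537 m; Z = (N(1−e²)+h)·sinφ = -1489139.655 m.

X -6200695.0 m, Y 194550.5 m, Z -1489139.7 m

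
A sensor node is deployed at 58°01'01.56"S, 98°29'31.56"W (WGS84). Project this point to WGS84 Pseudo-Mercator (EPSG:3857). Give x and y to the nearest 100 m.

x -10964100 m, y -7970900 m

Web Mercator is spherical with R = a = 6378137 m.
x = R·λ = 6378137 × -1.719011432 = -10964090.419 m.
y = R·ln tan(π/4 + φ/2) = 6378137 × -1.249723951 = -7970910.569 m.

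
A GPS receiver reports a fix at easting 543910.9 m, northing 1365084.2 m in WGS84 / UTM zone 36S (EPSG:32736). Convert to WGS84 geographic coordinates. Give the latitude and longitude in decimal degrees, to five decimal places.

lat -77.78360°, lon 34.85920°

Zone 36S: λ₀ = 33°, k₀ = 0.9996, false easting 500000 m, false northing 10000000 m.
Meridian distance M = (N − FN)/k₀ = -8638371.1 m.
Inverse transverse Mercator on WGS84 gives φ = -77.78360009°, λ = 34.85920049°.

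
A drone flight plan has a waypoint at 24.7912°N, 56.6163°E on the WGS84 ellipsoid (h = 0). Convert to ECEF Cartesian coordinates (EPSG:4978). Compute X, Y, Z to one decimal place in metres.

X 3187972.0 m, Y 4837807.5 m, Z 2658094.7 m

WGS84: a = 6378137 m, e² = 0.006694380; N(φ) = a/√(1−e²sin²φ) = 6381893.935 m.
X = (N+h)·cosφ·cosλ = 3187971.978 m; Y = (N+h)·cosφ·sinλ = 4837807.495 m; Z = (N(1−e²)+h)·sinφ = 2658094.656 m.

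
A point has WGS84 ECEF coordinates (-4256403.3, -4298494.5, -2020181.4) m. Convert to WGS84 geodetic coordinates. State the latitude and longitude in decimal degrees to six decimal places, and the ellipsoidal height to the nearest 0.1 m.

λ = atan2(Y, X) = -134.71809965°; p = √(X²+Y²) = 6049299.5 m.
Bowring's method on WGS84 (a = 6378137 m, b = 6356752.314 m) gives φ = -18.58279962°, h = 1726.180 m.

lat -18.582800°, lon -134.718100°, h 1726.2 m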